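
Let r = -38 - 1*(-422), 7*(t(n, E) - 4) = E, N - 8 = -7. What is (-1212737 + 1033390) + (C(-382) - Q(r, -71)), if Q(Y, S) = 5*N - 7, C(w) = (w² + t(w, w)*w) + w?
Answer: -101393/7 ≈ -14485.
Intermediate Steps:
N = 1 (N = 8 - 7 = 1)
t(n, E) = 4 + E/7
r = 384 (r = -38 + 422 = 384)
C(w) = w + w² + w*(4 + w/7) (C(w) = (w² + (4 + w/7)*w) + w = (w² + w*(4 + w/7)) + w = w + w² + w*(4 + w/7))
Q(Y, S) = -2 (Q(Y, S) = 5*1 - 7 = 5 - 7 = -2)
(-1212737 + 1033390) + (C(-382) - Q(r, -71)) = (-1212737 + 1033390) + ((⅐)*(-382)*(35 + 8*(-382)) - 1*(-2)) = -179347 + ((⅐)*(-382)*(35 - 3056) + 2) = -179347 + ((⅐)*(-382)*(-3021) + 2) = -179347 + (1154022/7 + 2) = -179347 + 1154036/7 = -101393/7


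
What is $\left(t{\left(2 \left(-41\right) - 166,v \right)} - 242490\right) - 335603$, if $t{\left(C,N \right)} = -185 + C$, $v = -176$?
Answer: $-578526$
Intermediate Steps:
$\left(t{\left(2 \left(-41\right) - 166,v \right)} - 242490\right) - 335603 = \left(\left(-185 + \left(2 \left(-41\right) - 166\right)\right) - 242490\right) - 335603 = \left(\left(-185 - 248\right) - 242490\right) - 335603 = \left(-433 - 242490\right) - 335603 = -242923 - 335603 = -578526$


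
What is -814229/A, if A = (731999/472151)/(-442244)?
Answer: 170015857292843276/731999 ≈ 2.3226e+11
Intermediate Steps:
A = -731999/208805946844 (A = (731999*(1/472151))*(-1/442244) = (731999/472151)*(-1/442244) = -731999/208805946844 ≈ -3.5056e-6)
-814229/A = -814229/(-731999/208805946844) = -814229*(-208805946844/731999) = 170015857292843276/731999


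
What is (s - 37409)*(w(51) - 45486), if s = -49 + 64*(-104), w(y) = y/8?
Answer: 8025152709/4 ≈ 2.0063e+9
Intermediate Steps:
w(y) = y/8 (w(y) = y*(⅛) = y/8)
s = -6705 (s = -49 - 6656 = -6705)
(s - 37409)*(w(51) - 45486) = (-6705 - 37409)*((⅛)*51 - 45486) = -44114*(51/8 - 45486) = -44114*(-363837/8) = 8025152709/4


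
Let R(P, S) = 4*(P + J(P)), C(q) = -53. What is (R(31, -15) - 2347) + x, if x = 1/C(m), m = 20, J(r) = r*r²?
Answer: 6197872/53 ≈ 1.1694e+5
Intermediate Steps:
J(r) = r³
R(P, S) = 4*P + 4*P³ (R(P, S) = 4*(P + P³) = 4*P + 4*P³)
x = -1/53 (x = 1/(-53) = -1/53 ≈ -0.018868)
(R(31, -15) - 2347) + x = (4*31*(1 + 31²) - 2347) - 1/53 = (4*31*(1 + 961) - 2347) - 1/53 = (4*31*962 - 2347) - 1/53 = (119288 - 2347) - 1/53 = 116941 - 1/53 = 6197872/53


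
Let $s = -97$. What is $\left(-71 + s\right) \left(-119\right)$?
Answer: $19992$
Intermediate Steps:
$\left(-71 + s\right) \left(-119\right) = \left(-71 - 97\right) \left(-119\right) = \left(-168\right) \left(-119\right) = 19992$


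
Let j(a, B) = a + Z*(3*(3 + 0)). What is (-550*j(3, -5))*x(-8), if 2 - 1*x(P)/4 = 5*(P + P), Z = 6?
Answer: -10282800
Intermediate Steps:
x(P) = 8 - 40*P (x(P) = 8 - 20*(P + P) = 8 - 20*2*P = 8 - 40*P)
j(a, B) = 54 + a (j(a, B) = a + 6*(3*(3 + 0)) = a + 6*(3*3) = a + 6*9 = a + 54 = 54 + a)
(-550*j(3, -5))*x(-8) = (-550*(54 + 3))*(8 - 40*(-8)) = (-550*57)*(8 + 320) = -55*570*328 = -31350*328 = -10282800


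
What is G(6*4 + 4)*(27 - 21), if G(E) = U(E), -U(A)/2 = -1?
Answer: 12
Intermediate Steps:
U(A) = 2 (U(A) = -2*(-1) = 2)
G(E) = 2
G(6*4 + 4)*(27 - 21) = 2*(27 - 21) = 2*6 = 12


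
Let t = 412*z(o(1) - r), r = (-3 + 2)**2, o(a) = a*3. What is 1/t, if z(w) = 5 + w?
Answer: 1/2884 ≈ 0.00034674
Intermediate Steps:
o(a) = 3*a
r = 1 (r = (-1)**2 = 1)
t = 2884 (t = 412*(5 + (3*1 - 1*1)) = 412*(5 + (3 - 1)) = 412*(5 + 2) = 412*7 = 2884)
1/t = 1/2884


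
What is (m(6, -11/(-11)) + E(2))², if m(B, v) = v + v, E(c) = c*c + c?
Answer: 64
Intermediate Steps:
E(c) = c + c² (E(c) = c² + c = c + c²)
m(B, v) = 2*v
(m(6, -11/(-11)) + E(2))² = (2*(-11/(-11)) + 2*(1 + 2))² = (2*(-11*(-1/11)) + 2*3)² = (2*1 + 6)² = (2 + 6)² = 8² = 64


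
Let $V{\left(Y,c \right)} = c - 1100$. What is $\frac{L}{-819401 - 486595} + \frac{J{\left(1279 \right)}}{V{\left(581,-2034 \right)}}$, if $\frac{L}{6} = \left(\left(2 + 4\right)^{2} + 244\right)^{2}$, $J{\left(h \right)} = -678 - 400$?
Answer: $- \frac{2765413}{170541311} \approx -0.016216$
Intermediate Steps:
$V{\left(Y,c \right)} = -1100 + c$ ($V{\left(Y,c \right)} = c - 1100 = -1100 + c$)
$J{\left(h \right)} = -1078$ ($J{\left(h \right)} = -678 - 400 = -1078$)
$L = 470400$ ($L = 6 \left(\left(2 + 4\right)^{2} + 244\right)^{2} = 6 \left(6^{2} + 244\right)^{2} = 6 \left(36 + 244\right)^{2} = 6 \cdot 280^{2} = 6 \cdot 78400 = 470400$)
$\frac{L}{-819401 - 486595} + \frac{J{\left(1279 \right)}}{V{\left(581,-2034 \right)}} = \frac{470400}{-819401 - 486595} - \frac{1078}{-1100 - 2034} = \frac{470400}{-819401 - 486595} - \frac{1078}{-3134} = \frac{470400}{-1305996} - - \frac{539}{1567} = 470400 \left(- \frac{1}{1305996}\right) + \frac{539}{1567} = - \frac{39200}{108833} + \frac{539}{1567} = - \frac{2765413}{170541311}$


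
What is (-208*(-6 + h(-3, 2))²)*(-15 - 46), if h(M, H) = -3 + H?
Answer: 621712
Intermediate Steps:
(-208*(-6 + h(-3, 2))²)*(-15 - 46) = (-208*(-6 + (-3 + 2))²)*(-15 - 46) = -208*(-6 - 1)²*(-61) = -208*(-7)²*(-61) = -208*49*(-61) = -10192*(-61) = 621712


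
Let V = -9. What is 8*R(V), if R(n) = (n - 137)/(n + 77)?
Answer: -292/17 ≈ -17.176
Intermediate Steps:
R(n) = (-137 + n)/(77 + n)
8*R(V) = 8*((-137 - 9)/(77 - 9)) = 8*(-146/68) = 8*((1/68)*(-146)) = 8*(-73/34) = -292/17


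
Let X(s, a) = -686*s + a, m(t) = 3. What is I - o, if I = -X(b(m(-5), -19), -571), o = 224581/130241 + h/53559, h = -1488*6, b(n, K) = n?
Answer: 2036436475680/775064191 ≈ 2627.4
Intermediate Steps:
h = -8928
X(s, a) = a - 686*s
o = 1207282459/775064191 (o = 224581/130241 - 8928/53559 = 224581*(1/130241) - 8928*1/53559 = 224581/130241 - 992/5951 = 1207282459/775064191 ≈ 1.5577)
I = 2629 (I = -(-571 - 686*3) = -(-571 - 2058) = -1*(-2629) = 2629)
I - o = 2629 - 1*1207282459/775064191 = 2629 - 1207282459/775064191 = 2036436475680/775064191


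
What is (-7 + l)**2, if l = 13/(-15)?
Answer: 13924/225 ≈ 61.884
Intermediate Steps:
l = -13/15 (l = 13*(-1/15) = -13/15 ≈ -0.86667)
(-7 + l)**2 = (-7 - 13/15)**2 = (-118/15)**2 = 13924/225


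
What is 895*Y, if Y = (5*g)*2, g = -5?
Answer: -44750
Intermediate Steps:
Y = -50 (Y = (5*(-5))*2 = -25*2 = -50)
895*Y = 895*(-50) = -44750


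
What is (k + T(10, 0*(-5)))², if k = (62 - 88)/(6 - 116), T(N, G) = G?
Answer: 169/3025 ≈ 0.055868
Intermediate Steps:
k = 13/55 (k = -26/(-110) = -26*(-1/110) = 13/55 ≈ 0.23636)
(k + T(10, 0*(-5)))² = (13/55 + 0*(-5))² = (13/55 + 0)² = (13/55)² = 169/3025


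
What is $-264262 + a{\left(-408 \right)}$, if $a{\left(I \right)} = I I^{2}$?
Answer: $-68181574$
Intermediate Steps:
$a{\left(I \right)} = I^{3}$
$-264262 + a{\left(-408 \right)} = -264262 + \left(-408\right)^{3} = -264262 - 67917312 = -68181574$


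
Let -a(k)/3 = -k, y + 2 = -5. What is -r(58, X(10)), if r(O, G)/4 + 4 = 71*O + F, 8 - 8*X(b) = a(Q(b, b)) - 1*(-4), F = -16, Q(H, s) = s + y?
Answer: -16392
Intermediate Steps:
y = -7 (y = -2 - 5 = -7)
Q(H, s) = -7 + s (Q(H, s) = s - 7 = -7 + s)
a(k) = 3*k (a(k) = -(-3)*k = 3*k)
X(b) = 25/8 - 3*b/8 (X(b) = 1 - (3*(-7 + b) - 1*(-4))/8 = 1 - ((-21 + 3*b) + 4)/8 = 1 - (-17 + 3*b)/8 = 1 + (17/8 - 3*b/8) = 25/8 - 3*b/8)
r(O, G) = -80 + 284*O (r(O, G) = -16 + 4*(71*O - 16) = -16 + 4*(-16 + 71*O) = -16 + (-64 + 284*O) = -80 + 284*O)
-r(58, X(10)) = -(-80 + 284*58) = -(-80 + 16472) = -1*16392 = -16392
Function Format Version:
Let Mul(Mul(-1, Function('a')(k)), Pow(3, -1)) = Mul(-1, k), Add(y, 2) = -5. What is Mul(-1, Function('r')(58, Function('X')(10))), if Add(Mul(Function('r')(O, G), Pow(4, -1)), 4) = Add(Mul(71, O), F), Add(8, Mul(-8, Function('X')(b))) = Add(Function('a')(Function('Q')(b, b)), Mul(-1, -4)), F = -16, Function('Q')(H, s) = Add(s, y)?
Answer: -16392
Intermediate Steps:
y = -7 (y = Add(-2, -5) = -7)
Function('Q')(H, s) = Add(-7, s) (Function('Q')(H, s) = Add(s, -7) = Add(-7, s))
Function('a')(k) = Mul(3, k) (Function('a')(k) = Mul(-3, Mul(-1, k)) = Mul(3, k))
Function('X')(b) = Add(Rational(25, 8), Mul(Rational(-3, 8), b)) (Function('X')(b) = Add(1, Mul(Rational(-1, 8), Add(Mul(3, Add(-7, b)), Mul(-1, -4)))) = Add(1, Mul(Rational(-1, 8), Add(Add(-21, Mul(3, b)), 4))) = Add(1, Mul(Rational(-1, 8), Add(-17, Mul(3, b)))) = Add(1, Add(Rational(17, 8), Mul(Rational(-3, 8), b))) = Add(Rational(25, 8), Mul(Rational(-3, 8), b)))
Function('r')(O, G) = Add(-80, Mul(284, O)) (Function('r')(O, G) = Add(-16, Mul(4, Add(Mul(71, O), -16))) = Add(-16, Mul(4, Add(-16, Mul(71, O)))) = Add(-16, Add(-64, Mul(284, O))) = Add(-80, Mul(284, O)))
Mul(-1, Function('r')(58, Function('X')(10))) = Mul(-1, Add(-80, Mul(284, 58))) = Mul(-1, Add(-80, 16472)) = Mul(-1, 16392) = -16392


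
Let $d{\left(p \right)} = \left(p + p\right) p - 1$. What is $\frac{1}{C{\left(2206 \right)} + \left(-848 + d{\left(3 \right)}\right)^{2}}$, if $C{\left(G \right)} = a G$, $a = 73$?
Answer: $\frac{1}{851599} \approx 1.1743 \cdot 10^{-6}$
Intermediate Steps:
$C{\left(G \right)} = 73 G$
$d{\left(p \right)} = -1 + 2 p^{2}$ ($d{\left(p \right)} = 2 p p - 1 = 2 p^{2} - 1 = -1 + 2 p^{2}$)
$\frac{1}{C{\left(2206 \right)} + \left(-848 + d{\left(3 \right)}\right)^{2}} = \frac{1}{73 \cdot 2206 + \left(-848 - \left(1 - 2 \cdot 3^{2}\right)\right)^{2}} = \frac{1}{161038 + \left(-848 + \left(-1 + 2 \cdot 9\right)\right)^{2}} = \frac{1}{161038 + \left(-848 + \left(-1 + 18\right)\right)^{2}} = \frac{1}{161038 + \left(-848 + 17\right)^{2}} = \frac{1}{161038 + \left(-831\right)^{2}} = \frac{1}{161038 + 690561} = \frac{1}{851599}$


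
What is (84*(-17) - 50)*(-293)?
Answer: 433054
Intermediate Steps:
(84*(-17) - 50)*(-293) = (-1428 - 50)*(-293) = -1478*(-293) = 433054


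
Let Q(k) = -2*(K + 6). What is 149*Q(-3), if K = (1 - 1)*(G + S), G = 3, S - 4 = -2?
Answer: -1788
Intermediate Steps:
S = 2 (S = 4 - 2 = 2)
K = 0 (K = (1 - 1)*(3 + 2) = 0*5 = 0)
Q(k) = -12 (Q(k) = -2*(0 + 6) = -2*6 = -12)
149*Q(-3) = 149*(-12) = -1788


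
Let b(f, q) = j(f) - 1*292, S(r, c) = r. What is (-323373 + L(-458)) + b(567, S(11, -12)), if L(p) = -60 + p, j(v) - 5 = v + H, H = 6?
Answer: -323605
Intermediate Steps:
j(v) = 11 + v (j(v) = 5 + (v + 6) = 5 + (6 + v) = 11 + v)
b(f, q) = -281 + f (b(f, q) = (11 + f) - 1*292 = (11 + f) - 292 = -281 + f)
(-323373 + L(-458)) + b(567, S(11, -12)) = (-323373 + (-60 - 458)) + (-281 + 567) = (-323373 - 518) + 286 = -323891 + 286 = -323605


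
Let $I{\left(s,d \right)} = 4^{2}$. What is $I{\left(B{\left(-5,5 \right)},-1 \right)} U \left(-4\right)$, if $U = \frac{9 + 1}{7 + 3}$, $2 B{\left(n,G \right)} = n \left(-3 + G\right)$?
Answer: $-64$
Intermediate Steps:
$B{\left(n,G \right)} = \frac{n \left(-3 + G\right)}{2}$
$I{\left(s,d \right)} = 16$
$U = 1$ ($U = \frac{10}{10} = 10 \cdot \frac{1}{10} = 1$)
$I{\left(B{\left(-5,5 \right)},-1 \right)} U \left(-4\right) = 16 \cdot 1 \left(-4\right) = 16 \left(-4\right) = -64$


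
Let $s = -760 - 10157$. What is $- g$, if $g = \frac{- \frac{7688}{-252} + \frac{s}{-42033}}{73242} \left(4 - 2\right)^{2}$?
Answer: $- \frac{54316798}{32325100353} \approx -0.0016803$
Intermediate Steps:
$s = -10917$
$g = \frac{54316798}{32325100353}$ ($g = \frac{- \frac{7688}{-252} - \frac{10917}{-42033}}{73242} \left(4 - 2\right)^{2} = \left(\left(-7688\right) \left(- \frac{1}{252}\right) - - \frac{3639}{14011}\right) \frac{1}{73242} \cdot 2^{2} = \left(\frac{1922}{63} + \frac{3639}{14011}\right) \frac{1}{73242} \cdot 4 = \frac{27158399}{882693} \cdot \frac{1}{73242} \cdot 4 = \frac{27158399}{64650200706} \cdot 4 = \frac{54316798}{32325100353} \approx 0.0016803$)
$- g = \left(-1\right) \frac{54316798}{32325100353} = - \frac{54316798}{32325100353}$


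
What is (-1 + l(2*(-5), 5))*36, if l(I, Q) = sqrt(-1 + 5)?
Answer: 36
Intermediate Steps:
l(I, Q) = 2 (l(I, Q) = sqrt(4) = 2)
(-1 + l(2*(-5), 5))*36 = (-1 + 2)*36 = 1*36 = 36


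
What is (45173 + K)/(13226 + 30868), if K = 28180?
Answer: 24451/14698 ≈ 1.6636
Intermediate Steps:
(45173 + K)/(13226 + 30868) = (45173 + 28180)/(13226 + 30868) = 73353/44094 = 73353*(1/44094) = 24451/14698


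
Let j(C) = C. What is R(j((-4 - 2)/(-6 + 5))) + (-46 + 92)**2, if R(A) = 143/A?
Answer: 12839/6 ≈ 2139.8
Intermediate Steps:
R(j((-4 - 2)/(-6 + 5))) + (-46 + 92)**2 = 143/(((-4 - 2)/(-6 + 5))) + (-46 + 92)**2 = 143/((-6/(-1))) + 46**2 = 143/((-6*(-1))) + 2116 = 143/6 + 2116 = 12839/6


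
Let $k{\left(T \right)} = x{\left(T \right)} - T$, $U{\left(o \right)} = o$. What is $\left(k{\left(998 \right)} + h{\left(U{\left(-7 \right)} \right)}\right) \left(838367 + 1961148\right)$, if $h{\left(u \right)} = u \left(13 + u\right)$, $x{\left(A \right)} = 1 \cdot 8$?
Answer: $-2889099480$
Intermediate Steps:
$x{\left(A \right)} = 8$
$k{\left(T \right)} = 8 - T$
$\left(k{\left(998 \right)} + h{\left(U{\left(-7 \right)} \right)}\right) \left(838367 + 1961148\right) = \left(\left(8 - 998\right) - 7 \left(13 - 7\right)\right) \left(838367 + 1961148\right) = \left(\left(8 - 998\right) - 42\right) 2799515 = \left(-990 - 42\right) 2799515 = \left(-1032\right) 2799515 = -2889099480$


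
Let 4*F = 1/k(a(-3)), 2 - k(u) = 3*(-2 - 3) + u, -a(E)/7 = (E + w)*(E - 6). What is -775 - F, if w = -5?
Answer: -1615101/2084 ≈ -775.00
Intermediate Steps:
a(E) = -7*(-6 + E)*(-5 + E) (a(E) = -7*(E - 5)*(E - 6) = -7*(-5 + E)*(-6 + E) = -7*(-6 + E)*(-5 + E))
k(u) = 17 - u (k(u) = 2 - (3*(-2 - 3) + u) = 2 - (3*(-5) + u) = 2 - (-15 + u) = 2 + (15 - u) = 17 - u)
F = 1/2084 (F = 1/(4*(17 - (-210 - 7*(-3)² + 77*(-3)))) = 1/(4*(17 - (-210 - 7*9 - 231))) = 1/(4*(17 - (-210 - 63 - 231))) = 1/(4*(17 - 1*(-504))) = 1/(4*(17 + 504)) = (¼)/521 = (¼)*(1/521) = 1/2084 ≈ 0.00047985)
-775 - F = -775 - 1*1/2084 = -775 - 1/2084 = -1615101/2084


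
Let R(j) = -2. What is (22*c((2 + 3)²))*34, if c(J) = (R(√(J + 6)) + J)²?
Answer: 395692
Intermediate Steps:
c(J) = (-2 + J)²
(22*c((2 + 3)²))*34 = (22*(-2 + (2 + 3)²)²)*34 = (22*(-2 + 5²)²)*34 = (22*(-2 + 25)²)*34 = (22*23²)*34 = (22*529)*34 = 11638*34 = 395692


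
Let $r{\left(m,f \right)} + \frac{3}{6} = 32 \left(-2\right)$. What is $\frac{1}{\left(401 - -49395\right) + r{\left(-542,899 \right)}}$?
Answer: $\frac{2}{99463} \approx 2.0108 \cdot 10^{-5}$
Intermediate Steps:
$r{\left(m,f \right)} = - \frac{129}{2}$ ($r{\left(m,f \right)} = - \frac{1}{2} + 32 \left(-2\right) = - \frac{1}{2} - 64 = - \frac{129}{2}$)
$\frac{1}{\left(401 - -49395\right) + r{\left(-542,899 \right)}} = \frac{1}{\left(401 - -49395\right) - \frac{129}{2}} = \frac{1}{\left(401 + 49395\right) - \frac{129}{2}} = \frac{1}{49796 - \frac{129}{2}} = \frac{1}{\frac{99463}{2}} = \frac{2}{99463}$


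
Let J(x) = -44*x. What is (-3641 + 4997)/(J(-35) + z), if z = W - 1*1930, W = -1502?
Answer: -339/473 ≈ -0.71670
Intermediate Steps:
z = -3432 (z = -1502 - 1*1930 = -1502 - 1930 = -3432)
(-3641 + 4997)/(J(-35) + z) = (-3641 + 4997)/(-44*(-35) - 3432) = 1356/(1540 - 3432) = 1356/(-1892) = 1356*(-1/1892) = -339/473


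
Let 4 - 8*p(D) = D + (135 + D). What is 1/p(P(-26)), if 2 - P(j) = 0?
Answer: -8/135 ≈ -0.059259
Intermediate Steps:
P(j) = 2 (P(j) = 2 - 1*0 = 2 + 0 = 2)
p(D) = -131/8 - D/4 (p(D) = ½ - (D + (135 + D))/8 = ½ - (135 + 2*D)/8 = ½ + (-135/8 - D/4) = -131/8 - D/4)
1/p(P(-26)) = 1/(-131/8 - ¼*2) = 1/(-131/8 - ½) = 1/(-135/8) = -8/135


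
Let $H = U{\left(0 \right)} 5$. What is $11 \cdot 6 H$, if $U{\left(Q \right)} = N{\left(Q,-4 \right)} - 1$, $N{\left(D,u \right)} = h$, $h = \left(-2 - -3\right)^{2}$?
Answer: $0$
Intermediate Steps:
$h = 1$ ($h = \left(-2 + 3\right)^{2} = 1^{2} = 1$)
$N{\left(D,u \right)} = 1$
$U{\left(Q \right)} = 0$ ($U{\left(Q \right)} = 1 - 1 = 0$)
$H = 0$ ($H = 0 \cdot 5 = 0$)
$11 \cdot 6 H = 11 \cdot 6 \cdot 0 = 66 \cdot 0 = 0$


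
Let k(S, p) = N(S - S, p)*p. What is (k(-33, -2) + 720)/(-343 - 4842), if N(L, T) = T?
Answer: -724/5185 ≈ -0.13963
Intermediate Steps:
k(S, p) = p**2 (k(S, p) = p*p = p**2)
(k(-33, -2) + 720)/(-343 - 4842) = ((-2)**2 + 720)/(-343 - 4842) = (4 + 720)/(-5185) = 724*(-1/5185) = -724/5185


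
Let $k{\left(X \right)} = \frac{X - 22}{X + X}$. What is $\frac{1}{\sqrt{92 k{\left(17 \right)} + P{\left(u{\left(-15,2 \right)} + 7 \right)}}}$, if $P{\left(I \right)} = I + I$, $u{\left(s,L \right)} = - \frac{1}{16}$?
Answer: $\frac{2 \sqrt{1598}}{47} \approx 1.7011$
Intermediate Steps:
$u{\left(s,L \right)} = - \frac{1}{16}$ ($u{\left(s,L \right)} = \left(-1\right) \frac{1}{16} = - \frac{1}{16}$)
$k{\left(X \right)} = \frac{-22 + X}{2 X}$
$P{\left(I \right)} = 2 I$
$\frac{1}{\sqrt{92 k{\left(17 \right)} + P{\left(u{\left(-15,2 \right)} + 7 \right)}}} = \frac{1}{\sqrt{92 \frac{-22 + 17}{2 \cdot 17} + 2 \left(- \frac{1}{16} + 7\right)}} = \frac{1}{\sqrt{92 \cdot \frac{1}{2} \cdot \frac{1}{17} \left(-5\right) + 2 \cdot \frac{111}{16}}} = \frac{1}{\sqrt{92 \left(- \frac{5}{34}\right) + \frac{111}{8}}} = \frac{1}{\sqrt{- \frac{230}{17} + \frac{111}{8}}} = \frac{1}{\sqrt{\frac{47}{136}}} = \frac{1}{\frac{1}{68} \sqrt{1598}} = \frac{2 \sqrt{1598}}{47}$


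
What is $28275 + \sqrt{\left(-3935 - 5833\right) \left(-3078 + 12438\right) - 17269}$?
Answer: $28275 + i \sqrt{91445749} \approx 28275.0 + 9562.7 i$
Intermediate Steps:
$28275 + \sqrt{\left(-3935 - 5833\right) \left(-3078 + 12438\right) - 17269} = 28275 + \sqrt{\left(-9768\right) 9360 - 17269} = 28275 + \sqrt{-91428480 - 17269} = 28275 + \sqrt{-91445749} = 28275 + i \sqrt{91445749}$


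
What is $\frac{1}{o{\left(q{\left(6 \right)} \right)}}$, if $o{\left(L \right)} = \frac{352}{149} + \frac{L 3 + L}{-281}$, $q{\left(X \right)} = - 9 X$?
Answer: $\frac{41869}{131096} \approx 0.31938$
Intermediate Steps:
$o{\left(L \right)} = \frac{352}{149} - \frac{4 L}{281}$ ($o{\left(L \right)} = 352 \cdot \frac{1}{149} + \left(3 L + L\right) \left(- \frac{1}{281}\right) = \frac{352}{149} + 4 L \left(- \frac{1}{281}\right) = \frac{352}{149} - \frac{4 L}{281}$)
$\frac{1}{o{\left(q{\left(6 \right)} \right)}} = \frac{1}{\frac{352}{149} - \frac{4 \left(\left(-9\right) 6\right)}{281}} = \frac{1}{\frac{352}{149} - - \frac{216}{281}} = \frac{1}{\frac{352}{149} + \frac{216}{281}} = \frac{1}{\frac{131096}{41869}} = \frac{41869}{131096}$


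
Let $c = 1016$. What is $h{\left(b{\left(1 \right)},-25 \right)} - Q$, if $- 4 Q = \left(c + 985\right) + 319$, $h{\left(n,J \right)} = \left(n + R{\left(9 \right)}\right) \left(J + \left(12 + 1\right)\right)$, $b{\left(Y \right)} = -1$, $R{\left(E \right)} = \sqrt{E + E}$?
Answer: $592 - 36 \sqrt{2} \approx 541.09$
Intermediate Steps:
$R{\left(E \right)} = \sqrt{2} \sqrt{E}$ ($R{\left(E \right)} = \sqrt{2 E} = \sqrt{2} \sqrt{E}$)
$h{\left(n,J \right)} = \left(13 + J\right) \left(n + 3 \sqrt{2}\right)$ ($h{\left(n,J \right)} = \left(n + \sqrt{2} \sqrt{9}\right) \left(J + \left(12 + 1\right)\right) = \left(n + \sqrt{2} \cdot 3\right) \left(J + 13\right) = \left(n + 3 \sqrt{2}\right) \left(13 + J\right) = \left(13 + J\right) \left(n + 3 \sqrt{2}\right)$)
$Q = -580$ ($Q = - \frac{\left(1016 + 985\right) + 319}{4} = - \frac{2001 + 319}{4} = \left(- \frac{1}{4}\right) 2320 = -580$)
$h{\left(b{\left(1 \right)},-25 \right)} - Q = \left(13 \left(-1\right) + 39 \sqrt{2} - -25 + 3 \left(-25\right) \sqrt{2}\right) - -580 = \left(-13 + 39 \sqrt{2} + 25 - 75 \sqrt{2}\right) + 580 = \left(12 - 36 \sqrt{2}\right) + 580 = 592 - 36 \sqrt{2}$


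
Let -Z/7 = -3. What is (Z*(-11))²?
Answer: 53361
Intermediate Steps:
Z = 21 (Z = -7*(-3) = 21)
(Z*(-11))² = (21*(-11))² = (-231)² = 53361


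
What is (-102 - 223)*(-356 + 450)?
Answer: -30550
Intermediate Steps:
(-102 - 223)*(-356 + 450) = -325*94 = -30550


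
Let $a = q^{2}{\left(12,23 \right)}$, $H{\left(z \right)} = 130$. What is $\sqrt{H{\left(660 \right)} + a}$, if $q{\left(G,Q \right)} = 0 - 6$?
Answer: $\sqrt{166} \approx 12.884$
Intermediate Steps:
$q{\left(G,Q \right)} = -6$ ($q{\left(G,Q \right)} = 0 - 6 = -6$)
$a = 36$ ($a = \left(-6\right)^{2} = 36$)
$\sqrt{H{\left(660 \right)} + a} = \sqrt{130 + 36} = \sqrt{166}$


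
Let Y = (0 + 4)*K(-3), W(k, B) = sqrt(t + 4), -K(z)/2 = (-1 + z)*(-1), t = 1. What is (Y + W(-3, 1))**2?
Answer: (32 - sqrt(5))**2 ≈ 885.89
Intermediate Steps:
K(z) = -2 + 2*z (K(z) = -2*(-1 + z)*(-1) = -2*(1 - z) = -2 + 2*z)
W(k, B) = sqrt(5) (W(k, B) = sqrt(1 + 4) = sqrt(5))
Y = -32 (Y = (0 + 4)*(-2 + 2*(-3)) = 4*(-2 - 6) = 4*(-8) = -32)
(Y + W(-3, 1))**2 = (-32 + sqrt(5))**2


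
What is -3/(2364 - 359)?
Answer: -3/2005 ≈ -0.0014963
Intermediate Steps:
-3/(2364 - 359) = -3/2005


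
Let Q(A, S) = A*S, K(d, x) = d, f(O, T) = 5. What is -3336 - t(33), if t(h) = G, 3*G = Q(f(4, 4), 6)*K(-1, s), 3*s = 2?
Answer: -3326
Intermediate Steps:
s = ⅔ (s = (⅓)*2 = ⅔ ≈ 0.66667)
G = -10 (G = ((5*6)*(-1))/3 = (30*(-1))/3 = (⅓)*(-30) = -10)
t(h) = -10
-3336 - t(33) = -3336 - 1*(-10) = -3336 + 10 = -3326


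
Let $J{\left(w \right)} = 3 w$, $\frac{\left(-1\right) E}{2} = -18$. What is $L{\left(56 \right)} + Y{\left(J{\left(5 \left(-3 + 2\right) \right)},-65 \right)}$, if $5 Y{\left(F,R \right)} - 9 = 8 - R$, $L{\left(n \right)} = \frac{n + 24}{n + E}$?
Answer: $\frac{1986}{115} \approx 17.27$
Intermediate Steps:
$E = 36$ ($E = \left(-2\right) \left(-18\right) = 36$)
$L{\left(n \right)} = \frac{24 + n}{36 + n}$ ($L{\left(n \right)} = \frac{n + 24}{n + 36} = \frac{24 + n}{36 + n}$)
$Y{\left(F,R \right)} = \frac{17}{5} - \frac{R}{5}$ ($Y{\left(F,R \right)} = \frac{9}{5} + \frac{8 - R}{5} = \frac{9}{5} - \left(- \frac{8}{5} + \frac{R}{5}\right) = \frac{17}{5} - \frac{R}{5}$)
$L{\left(56 \right)} + Y{\left(J{\left(5 \left(-3 + 2\right) \right)},-65 \right)} = \frac{24 + 56}{36 + 56} + \left(\frac{17}{5} - -13\right) = \frac{1}{92} \cdot 80 + \left(\frac{17}{5} + 13\right) = \frac{1}{92} \cdot 80 + \frac{82}{5} = \frac{20}{23} + \frac{82}{5} = \frac{1986}{115}$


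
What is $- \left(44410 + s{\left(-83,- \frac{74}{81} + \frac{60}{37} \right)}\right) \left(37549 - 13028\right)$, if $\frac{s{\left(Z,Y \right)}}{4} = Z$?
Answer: $-1080836638$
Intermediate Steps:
$s{\left(Z,Y \right)} = 4 Z$
$- \left(44410 + s{\left(-83,- \frac{74}{81} + \frac{60}{37} \right)}\right) \left(37549 - 13028\right) = - \left(44410 + 4 \left(-83\right)\right) \left(37549 - 13028\right) = - \left(44410 - 332\right) 24521 = - 44078 \cdot 24521 = \left(-1\right) 1080836638 = -1080836638$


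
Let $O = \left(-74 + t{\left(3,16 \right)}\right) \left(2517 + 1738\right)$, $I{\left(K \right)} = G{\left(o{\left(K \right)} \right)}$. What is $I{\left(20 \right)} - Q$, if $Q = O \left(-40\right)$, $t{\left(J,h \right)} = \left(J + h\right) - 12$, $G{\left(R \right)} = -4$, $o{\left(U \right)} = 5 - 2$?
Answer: $-11403404$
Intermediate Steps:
$o{\left(U \right)} = 3$ ($o{\left(U \right)} = 5 - 2 = 3$)
$t{\left(J,h \right)} = -12 + J + h$
$I{\left(K \right)} = -4$
$O = -285085$ ($O = \left(-74 + \left(-12 + 3 + 16\right)\right) \left(2517 + 1738\right) = \left(-74 + 7\right) 4255 = \left(-67\right) 4255 = -285085$)
$Q = 11403400$ ($Q = \left(-285085\right) \left(-40\right) = 11403400$)
$I{\left(20 \right)} - Q = -4 - 11403400 = -11403404$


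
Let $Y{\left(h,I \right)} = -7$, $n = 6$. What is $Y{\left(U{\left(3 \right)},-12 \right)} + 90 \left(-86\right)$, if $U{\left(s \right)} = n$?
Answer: $-7747$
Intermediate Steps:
$U{\left(s \right)} = 6$
$Y{\left(U{\left(3 \right)},-12 \right)} + 90 \left(-86\right) = -7 + 90 \left(-86\right) = -7 - 7740 = -7747$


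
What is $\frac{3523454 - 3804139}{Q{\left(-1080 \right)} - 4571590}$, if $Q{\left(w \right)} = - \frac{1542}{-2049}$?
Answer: $\frac{191707855}{3122395456} \approx 0.061398$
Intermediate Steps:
$Q{\left(w \right)} = \frac{514}{683}$ ($Q{\left(w \right)} = \left(-1542\right) \left(- \frac{1}{2049}\right) = \frac{514}{683}$)
$\frac{3523454 - 3804139}{Q{\left(-1080 \right)} - 4571590} = \frac{3523454 - 3804139}{\frac{514}{683} - 4571590} = - \frac{280685}{- \frac{3122395456}{683}} = \left(-280685\right) \left(- \frac{683}{3122395456}\right) = \frac{191707855}{3122395456}$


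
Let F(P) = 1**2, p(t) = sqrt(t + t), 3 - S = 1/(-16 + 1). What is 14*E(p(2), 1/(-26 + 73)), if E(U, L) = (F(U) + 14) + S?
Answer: 3794/15 ≈ 252.93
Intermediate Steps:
S = 46/15 (S = 3 - 1/(-16 + 1) = 3 - 1/(-15) = 3 - 1*(-1/15) = 3 + 1/15 = 46/15 ≈ 3.0667)
p(t) = sqrt(2)*sqrt(t) (p(t) = sqrt(2*t) = sqrt(2)*sqrt(t))
F(P) = 1
E(U, L) = 271/15 (E(U, L) = (1 + 14) + 46/15 = 15 + 46/15 = 271/15)
14*E(p(2), 1/(-26 + 73)) = 14*(271/15) = 3794/15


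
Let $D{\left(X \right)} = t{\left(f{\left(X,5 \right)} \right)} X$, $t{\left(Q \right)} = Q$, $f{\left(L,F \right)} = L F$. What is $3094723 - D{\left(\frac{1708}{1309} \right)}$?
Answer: $\frac{108219070907}{34969} \approx 3.0947 \cdot 10^{6}$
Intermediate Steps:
$f{\left(L,F \right)} = F L$
$D{\left(X \right)} = 5 X^{2}$ ($D{\left(X \right)} = 5 X X = 5 X^{2}$)
$3094723 - D{\left(\frac{1708}{1309} \right)} = 3094723 - 5 \left(\frac{1708}{1309}\right)^{2} = 3094723 - 5 \left(1708 \cdot \frac{1}{1309}\right)^{2} = 3094723 - 5 \left(\frac{244}{187}\right)^{2} = 3094723 - 5 \cdot \frac{59536}{34969} = 3094723 - \frac{297680}{34969} = \frac{108219070907}{34969}$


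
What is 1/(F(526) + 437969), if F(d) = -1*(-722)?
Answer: 1/438691 ≈ 2.2795e-6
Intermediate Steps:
F(d) = 722
1/(F(526) + 437969) = 1/(722 + 437969) = 1/438691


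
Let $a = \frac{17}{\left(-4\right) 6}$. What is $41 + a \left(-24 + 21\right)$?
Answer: $\frac{345}{8} \approx 43.125$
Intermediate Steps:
$a = - \frac{17}{24}$ ($a = \frac{17}{-24} = 17 \left(- \frac{1}{24}\right) = - \frac{17}{24} \approx -0.70833$)
$41 + a \left(-24 + 21\right) = 41 - \frac{17 \left(-24 + 21\right)}{24} = 41 - - \frac{17}{8} = 41 + \frac{17}{8} = \frac{345}{8}$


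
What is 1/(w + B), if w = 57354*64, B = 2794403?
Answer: 1/6465059 ≈ 1.5468e-7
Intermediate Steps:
w = 3670656
1/(w + B) = 1/(3670656 + 2794403) = 1/6465059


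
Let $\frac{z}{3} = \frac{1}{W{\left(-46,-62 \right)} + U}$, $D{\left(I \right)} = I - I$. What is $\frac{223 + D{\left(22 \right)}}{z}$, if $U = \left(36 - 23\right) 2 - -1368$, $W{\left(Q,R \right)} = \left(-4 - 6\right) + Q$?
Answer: $99458$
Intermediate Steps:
$W{\left(Q,R \right)} = -10 + Q$
$D{\left(I \right)} = 0$
$U = 1394$ ($U = 13 \cdot 2 + 1368 = 26 + 1368 = 1394$)
$z = \frac{1}{446}$ ($z = \frac{3}{\left(-10 - 46\right) + 1394} = \frac{3}{-56 + 1394} = \frac{3}{1338} = 3 \cdot \frac{1}{1338} = \frac{1}{446} \approx 0.0022422$)
$\frac{223 + D{\left(22 \right)}}{z} = \left(223 + 0\right) \frac{1}{\frac{1}{446}} = 223 \cdot 446 = 99458$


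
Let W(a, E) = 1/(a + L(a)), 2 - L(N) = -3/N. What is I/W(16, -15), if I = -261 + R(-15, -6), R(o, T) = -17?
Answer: -40449/8 ≈ -5056.1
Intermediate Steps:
I = -278 (I = -261 - 17 = -278)
L(N) = 2 + 3/N (L(N) = 2 - (-3)/N = 2 + 3/N)
W(a, E) = 1/(2 + a + 3/a) (W(a, E) = 1/(a + (2 + 3/a)) = 1/(2 + a + 3/a))
I/W(16, -15) = -278/(16/(3 + 16² + 2*16)) = -278/(16/(3 + 256 + 32)) = -278/(16/291) = -278/(16*(1/291)) = -278/16/291 = -278*291/16 = -40449/8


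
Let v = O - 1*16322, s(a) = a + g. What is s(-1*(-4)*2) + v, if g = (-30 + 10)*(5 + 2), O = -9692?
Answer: -26146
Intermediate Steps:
g = -140 (g = -20*7 = -140)
s(a) = -140 + a (s(a) = a - 140 = -140 + a)
v = -26014 (v = -9692 - 1*16322 = -9692 - 16322 = -26014)
s(-1*(-4)*2) + v = (-140 - 1*(-4)*2) - 26014 = (-140 + 4*2) - 26014 = (-140 + 8) - 26014 = -132 - 26014 = -26146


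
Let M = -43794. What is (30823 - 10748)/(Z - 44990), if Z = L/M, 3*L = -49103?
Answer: -2637493650/5910827077 ≈ -0.44621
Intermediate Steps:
L = -49103/3 (L = (⅓)*(-49103) = -49103/3 ≈ -16368.)
Z = 49103/131382 (Z = -49103/3/(-43794) = -49103/3*(-1/43794) = 49103/131382 ≈ 0.37374)
(30823 - 10748)/(Z - 44990) = (30823 - 10748)/(49103/131382 - 44990) = 20075/(-5910827077/131382) = 20075*(-131382/5910827077) = -2637493650/5910827077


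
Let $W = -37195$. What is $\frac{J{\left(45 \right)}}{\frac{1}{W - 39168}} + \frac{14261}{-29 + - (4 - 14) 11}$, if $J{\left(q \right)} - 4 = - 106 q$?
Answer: $\frac{29479644959}{81} \approx 3.6395 \cdot 10^{8}$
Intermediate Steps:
$J{\left(q \right)} = 4 - 106 q$
$\frac{J{\left(45 \right)}}{\frac{1}{W - 39168}} + \frac{14261}{-29 + - (4 - 14) 11} = \frac{4 - 4770}{\frac{1}{-37195 - 39168}} + \frac{14261}{-29 + - (4 - 14) 11} = \frac{4 - 4770}{\frac{1}{-76363}} + \frac{14261}{-29 + - (4 - 14) 11} = - \frac{4766}{- \frac{1}{76363}} + \frac{14261}{-29 + \left(-1\right) \left(-10\right) 11} = \left(-4766\right) \left(-76363\right) + \frac{14261}{-29 + 10 \cdot 11} = 363946058 + \frac{14261}{-29 + 110} = 363946058 + \frac{14261}{81} = \frac{29479644959}{81}$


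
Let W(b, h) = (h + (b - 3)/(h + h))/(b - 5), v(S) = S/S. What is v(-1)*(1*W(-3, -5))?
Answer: 11/20 ≈ 0.55000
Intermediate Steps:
v(S) = 1
W(b, h) = (h + (-3 + b)/(2*h))/(-5 + b) (W(b, h) = (h + (-3 + b)/((2*h)))/(-5 + b) = (h + (-3 + b)*(1/(2*h)))/(-5 + b) = (h + (-3 + b)/(2*h))/(-5 + b))
v(-1)*(1*W(-3, -5)) = 1*(1*((½)*(-3 - 3 + 2*(-5)²)/(-5*(-5 - 3)))) = 1*(1*((½)*(-⅕)*(-3 - 3 + 2*25)/(-8))) = 1*(1*((½)*(-⅕)*(-⅛)*(-3 - 3 + 50))) = 1*(1*((½)*(-⅕)*(-⅛)*44)) = 1*(1*(11/20)) = 1*(11/20) = 11/20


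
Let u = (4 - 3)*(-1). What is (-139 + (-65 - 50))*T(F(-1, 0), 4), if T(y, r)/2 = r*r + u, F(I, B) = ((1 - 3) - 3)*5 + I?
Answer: -7620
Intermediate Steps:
u = -1 (u = 1*(-1) = -1)
F(I, B) = -25 + I (F(I, B) = (-2 - 3)*5 + I = -5*5 + I = -25 + I)
T(y, r) = -2 + 2*r² (T(y, r) = 2*(r*r - 1) = 2*(r² - 1) = 2*(-1 + r²) = -2 + 2*r²)
(-139 + (-65 - 50))*T(F(-1, 0), 4) = (-139 + (-65 - 50))*(-2 + 2*4²) = (-139 - 115)*(-2 + 2*16) = -254*(-2 + 32) = -254*30 = -7620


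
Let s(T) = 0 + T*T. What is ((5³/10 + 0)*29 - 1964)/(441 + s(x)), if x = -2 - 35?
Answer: -3203/3620 ≈ -0.88481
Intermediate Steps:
x = -37
s(T) = T² (s(T) = 0 + T² = T²)
((5³/10 + 0)*29 - 1964)/(441 + s(x)) = ((5³/10 + 0)*29 - 1964)/(441 + (-37)²) = ((125*(⅒) + 0)*29 - 1964)/(441 + 1369) = ((25/2 + 0)*29 - 1964)/1810 = ((25/2)*29 - 1964)*(1/1810) = (725/2 - 1964)*(1/1810) = -3203/2*1/1810 = -3203/3620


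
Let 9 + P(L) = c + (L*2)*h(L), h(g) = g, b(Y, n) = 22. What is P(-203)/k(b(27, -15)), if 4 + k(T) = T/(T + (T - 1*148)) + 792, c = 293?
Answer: 4300504/40965 ≈ 104.98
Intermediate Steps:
k(T) = 788 + T/(-148 + 2*T) (k(T) = -4 + (T/(T + (T - 1*148)) + 792) = -4 + (T/(T + (T - 148)) + 792) = -4 + (T/(T + (-148 + T)) + 792) = -4 + (T/(-148 + 2*T) + 792) = -4 + (792 + T/(-148 + 2*T)) = 788 + T/(-148 + 2*T))
P(L) = 284 + 2*L**2 (P(L) = -9 + (293 + (L*2)*L) = -9 + (293 + (2*L)*L) = -9 + (293 + 2*L**2) = 284 + 2*L**2)
P(-203)/k(b(27, -15)) = (284 + 2*(-203)**2)/(((-116624 + 1577*22)/(2*(-74 + 22)))) = (284 + 2*41209)/(((1/2)*(-116624 + 34694)/(-52))) = (284 + 82418)/(((1/2)*(-1/52)*(-81930))) = 82702/(40965/52) = 82702*(52/40965) = 4300504/40965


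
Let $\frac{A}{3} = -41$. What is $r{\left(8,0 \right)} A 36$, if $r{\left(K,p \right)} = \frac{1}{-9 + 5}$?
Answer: $1107$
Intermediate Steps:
$A = -123$ ($A = 3 \left(-41\right) = -123$)
$r{\left(K,p \right)} = - \frac{1}{4}$ ($r{\left(K,p \right)} = \frac{1}{-4} = - \frac{1}{4}$)
$r{\left(8,0 \right)} A 36 = \left(- \frac{1}{4}\right) \left(-123\right) 36 = \frac{123}{4} \cdot 36 = 1107$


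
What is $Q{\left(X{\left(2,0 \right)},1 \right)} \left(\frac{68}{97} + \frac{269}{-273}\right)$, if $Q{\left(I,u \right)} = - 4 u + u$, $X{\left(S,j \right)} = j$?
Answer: $\frac{7529}{8827} \approx 0.85295$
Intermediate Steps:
$Q{\left(I,u \right)} = - 3 u$
$Q{\left(X{\left(2,0 \right)},1 \right)} \left(\frac{68}{97} + \frac{269}{-273}\right) = \left(-3\right) 1 \left(\frac{68}{97} + \frac{269}{-273}\right) = - 3 \left(68 \cdot \frac{1}{97} + 269 \left(- \frac{1}{273}\right)\right) = - 3 \left(\frac{68}{97} - \frac{269}{273}\right) = \left(-3\right) \left(- \frac{7529}{26481}\right) = \frac{7529}{8827}$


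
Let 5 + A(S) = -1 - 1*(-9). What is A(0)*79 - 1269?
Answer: -1032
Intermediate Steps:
A(S) = 3 (A(S) = -5 + (-1 - 1*(-9)) = -5 + (-1 + 9) = -5 + 8 = 3)
A(0)*79 - 1269 = 3*79 - 1269 = 237 - 1269 = -1032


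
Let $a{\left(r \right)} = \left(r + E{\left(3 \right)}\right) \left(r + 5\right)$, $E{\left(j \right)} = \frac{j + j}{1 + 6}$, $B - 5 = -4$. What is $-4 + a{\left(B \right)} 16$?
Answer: $\frac{1220}{7} \approx 174.29$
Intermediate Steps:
$B = 1$ ($B = 5 - 4 = 1$)
$E{\left(j \right)} = \frac{2 j}{7}$
$a{\left(r \right)} = \left(5 + r\right) \left(\frac{6}{7} + r\right)$ ($a{\left(r \right)} = \left(r + \frac{2}{7} \cdot 3\right) \left(r + 5\right) = \left(r + \frac{6}{7}\right) \left(5 + r\right) = \left(\frac{6}{7} + r\right) \left(5 + r\right) = \left(5 + r\right) \left(\frac{6}{7} + r\right)$)
$-4 + a{\left(B \right)} 16 = -4 + \left(\frac{30}{7} + 1^{2} + \frac{41}{7} \cdot 1\right) 16 = -4 + \left(\frac{30}{7} + 1 + \frac{41}{7}\right) 16 = -4 + \frac{78}{7} \cdot 16 = -4 + \frac{1248}{7} = \frac{1220}{7}$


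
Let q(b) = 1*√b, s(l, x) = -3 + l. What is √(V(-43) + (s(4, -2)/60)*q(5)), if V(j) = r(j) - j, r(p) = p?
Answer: √3*5^(¾)/30 ≈ 0.19305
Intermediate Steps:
V(j) = 0 (V(j) = j - j = 0)
q(b) = √b
√(V(-43) + (s(4, -2)/60)*q(5)) = √(0 + ((-3 + 4)/60)*√5) = √(0 + (1*(1/60))*√5) = √(0 + √5/60) = √(√5/60) = √3*5^(¾)/30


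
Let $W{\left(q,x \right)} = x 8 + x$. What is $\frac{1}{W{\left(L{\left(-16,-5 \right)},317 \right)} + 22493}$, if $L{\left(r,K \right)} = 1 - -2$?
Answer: $\frac{1}{25346} \approx 3.9454 \cdot 10^{-5}$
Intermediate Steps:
$L{\left(r,K \right)} = 3$ ($L{\left(r,K \right)} = 1 + 2 = 3$)
$W{\left(q,x \right)} = 9 x$ ($W{\left(q,x \right)} = 8 x + x = 9 x$)
$\frac{1}{W{\left(L{\left(-16,-5 \right)},317 \right)} + 22493} = \frac{1}{9 \cdot 317 + 22493} = \frac{1}{2853 + 22493} = \frac{1}{25346}$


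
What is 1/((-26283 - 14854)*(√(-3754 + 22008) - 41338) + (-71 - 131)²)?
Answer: 850281055/1445940299792803387 + 41137*√18254/2891880599585606774 ≈ 5.8997e-10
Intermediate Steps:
1/((-26283 - 14854)*(√(-3754 + 22008) - 41338) + (-71 - 131)²) = 1/(-41137*(√18254 - 41338) + (-202)²) = 1/(-41137*(-41338 + √18254) + 40804) = 1/((1700521306 - 41137*√18254) + 40804) = 1/(1700562110 - 41137*√18254)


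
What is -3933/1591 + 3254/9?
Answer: 5141717/14319 ≈ 359.08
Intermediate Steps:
-3933/1591 + 3254/9 = 5141717/14319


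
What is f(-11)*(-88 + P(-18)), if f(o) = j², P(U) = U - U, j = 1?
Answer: -88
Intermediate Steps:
P(U) = 0
f(o) = 1 (f(o) = 1² = 1)
f(-11)*(-88 + P(-18)) = 1*(-88 + 0) = 1*(-88) = -88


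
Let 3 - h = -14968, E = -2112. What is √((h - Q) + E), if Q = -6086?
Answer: 3*√2105 ≈ 137.64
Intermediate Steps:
h = 14971 (h = 3 - 1*(-14968) = 3 + 14968 = 14971)
√((h - Q) + E) = √((14971 - 1*(-6086)) - 2112) = √((14971 + 6086) - 2112) = √(21057 - 2112) = √18945 = 3*√2105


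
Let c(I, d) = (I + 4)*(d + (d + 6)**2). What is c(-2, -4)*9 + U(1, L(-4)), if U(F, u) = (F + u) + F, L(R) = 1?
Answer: 3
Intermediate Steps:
c(I, d) = (4 + I)*(d + (6 + d)**2)
U(F, u) = u + 2*F
c(-2, -4)*9 + U(1, L(-4)) = (4*(-4) + 4*(6 - 4)**2 - 2*(-4) - 2*(6 - 4)**2)*9 + (1 + 2*1) = (-16 + 4*2**2 + 8 - 2*2**2)*9 + (1 + 2) = (-16 + 4*4 + 8 - 2*4)*9 + 3 = (-16 + 16 + 8 - 8)*9 + 3 = 0*9 + 3 = 0 + 3 = 3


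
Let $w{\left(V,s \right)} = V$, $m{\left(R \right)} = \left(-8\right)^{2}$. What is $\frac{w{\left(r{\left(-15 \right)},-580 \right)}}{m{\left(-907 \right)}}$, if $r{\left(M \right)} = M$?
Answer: $- \frac{15}{64} \approx -0.23438$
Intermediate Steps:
$m{\left(R \right)} = 64$
$\frac{w{\left(r{\left(-15 \right)},-580 \right)}}{m{\left(-907 \right)}} = - \frac{15}{64}$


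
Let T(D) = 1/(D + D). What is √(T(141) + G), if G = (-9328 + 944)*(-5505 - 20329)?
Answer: 13*√101918831754/282 ≈ 14717.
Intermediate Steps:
T(D) = 1/(2*D)
G = 216592256 (G = -8384*(-25834) = 216592256)
√(T(141) + G) = √((½)/141 + 216592256) = √((½)*(1/141) + 216592256) = √(1/282 + 216592256) = √(61079016193/282) = 13*√101918831754/282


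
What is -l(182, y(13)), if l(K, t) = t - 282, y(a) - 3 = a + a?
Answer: 253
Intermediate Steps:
y(a) = 3 + 2*a (y(a) = 3 + (a + a) = 3 + 2*a)
l(K, t) = -282 + t
-l(182, y(13)) = -(-282 + (3 + 2*13)) = -(-282 + (3 + 26)) = -(-282 + 29) = -1*(-253) = 253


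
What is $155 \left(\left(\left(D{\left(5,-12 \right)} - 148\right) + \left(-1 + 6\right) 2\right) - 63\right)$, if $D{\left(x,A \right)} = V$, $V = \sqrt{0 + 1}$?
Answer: $-31000$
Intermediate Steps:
$V = 1$ ($V = \sqrt{1} = 1$)
$D{\left(x,A \right)} = 1$
$155 \left(\left(\left(D{\left(5,-12 \right)} - 148\right) + \left(-1 + 6\right) 2\right) - 63\right) = 155 \left(\left(\left(1 - 148\right) + \left(-1 + 6\right) 2\right) - 63\right) = 155 \left(\left(-147 + 5 \cdot 2\right) - 63\right) = 155 \left(\left(-147 + 10\right) - 63\right) = 155 \left(-137 - 63\right) = 155 \left(-200\right) = -31000$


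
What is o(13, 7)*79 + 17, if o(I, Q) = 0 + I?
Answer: 1044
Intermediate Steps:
o(I, Q) = I
o(13, 7)*79 + 17 = 13*79 + 17 = 1027 + 17 = 1044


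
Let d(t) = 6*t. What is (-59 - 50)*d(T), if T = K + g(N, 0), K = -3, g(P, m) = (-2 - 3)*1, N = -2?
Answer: 5232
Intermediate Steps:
g(P, m) = -5 (g(P, m) = -5*1 = -5)
T = -8 (T = -3 - 5 = -8)
(-59 - 50)*d(T) = (-59 - 50)*(6*(-8)) = -109*(-48) = 5232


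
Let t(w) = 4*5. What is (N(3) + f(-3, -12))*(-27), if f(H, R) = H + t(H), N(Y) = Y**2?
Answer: -702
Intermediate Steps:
t(w) = 20
f(H, R) = 20 + H (f(H, R) = H + 20 = 20 + H)
(N(3) + f(-3, -12))*(-27) = (3**2 + (20 - 3))*(-27) = (9 + 17)*(-27) = 26*(-27) = -702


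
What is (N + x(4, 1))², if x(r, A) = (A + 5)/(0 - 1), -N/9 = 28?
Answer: 66564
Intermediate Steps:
N = -252 (N = -9*28 = -252)
x(r, A) = -5 - A (x(r, A) = (5 + A)/(-1) = (5 + A)*(-1) = -5 - A)
(N + x(4, 1))² = (-252 + (-5 - 1*1))² = (-252 + (-5 - 1))² = (-252 - 6)² = (-258)² = 66564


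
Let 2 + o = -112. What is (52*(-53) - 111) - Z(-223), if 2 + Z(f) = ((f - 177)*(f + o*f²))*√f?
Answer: -2865 - 2267731600*I*√223 ≈ -2865.0 - 3.3864e+10*I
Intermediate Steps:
o = -114 (o = -2 - 112 = -114)
Z(f) = -2 + √f*(-177 + f)*(f - 114*f²) (Z(f) = -2 + ((f - 177)*(f - 114*f²))*√f = -2 + ((-177 + f)*(f - 114*f²))*√f = -2 + √f*(-177 + f)*(f - 114*f²))
(52*(-53) - 111) - Z(-223) = (52*(-53) - 111) - (-2 - (-39471)*I*√223 - (-1264210638)*I*√223 + 20179*(-223)^(5/2)) = (-2756 - 111) - (-2 - (-39471)*I*√223 - (-1264210638)*I*√223 + 20179*(49729*I*√223)) = -2867 - (-2 + 39471*I*√223 + 1264210638*I*√223 + 1003481491*I*√223) = -2867 - (-2 + 2267731600*I*√223) = -2867 + (2 - 2267731600*I*√223) = -2865 - 2267731600*I*√223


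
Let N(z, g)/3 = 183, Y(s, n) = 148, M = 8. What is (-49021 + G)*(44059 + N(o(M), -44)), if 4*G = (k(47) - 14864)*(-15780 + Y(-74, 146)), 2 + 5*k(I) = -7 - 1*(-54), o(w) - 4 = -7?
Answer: 2587456661952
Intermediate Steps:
o(w) = -3 (o(w) = 4 - 7 = -3)
k(I) = 9 (k(I) = -⅖ + (-7 - 1*(-54))/5 = -⅖ + (-7 + 54)/5 = -⅖ + (⅕)*47 = -⅖ + 47/5 = 9)
G = 58053340 (G = ((9 - 14864)*(-15780 + 148))/4 = (-14855*(-15632))/4 = (¼)*232213360 = 58053340)
N(z, g) = 549 (N(z, g) = 3*183 = 549)
(-49021 + G)*(44059 + N(o(M), -44)) = (-49021 + 58053340)*(44059 + 549) = 58004319*44608 = 2587456661952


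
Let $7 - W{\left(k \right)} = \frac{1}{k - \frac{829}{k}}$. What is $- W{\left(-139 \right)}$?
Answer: $- \frac{129583}{18492} \approx -7.0075$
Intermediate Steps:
$W{\left(k \right)} = 7 - \frac{1}{k - \frac{829}{k}}$
$- W{\left(-139 \right)} = - \frac{-5803 - -139 + 7 \left(-139\right)^{2}}{-829 + \left(-139\right)^{2}} = - \frac{-5803 + 139 + 7 \cdot 19321}{-829 + 19321} = - \frac{-5803 + 139 + 135247}{18492} = - \frac{129583}{18492}$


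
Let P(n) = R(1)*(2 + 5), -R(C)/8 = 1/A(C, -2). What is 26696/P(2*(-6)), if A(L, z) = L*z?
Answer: 6674/7 ≈ 953.43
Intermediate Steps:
R(C) = 4/C (R(C) = -8*(-1/(2*C)) = -(-4)/C = 4/C)
P(n) = 28 (P(n) = (4/1)*(2 + 5) = (4*1)*7 = 4*7 = 28)
26696/P(2*(-6)) = 26696/28 = 26696*(1/28) = 6674/7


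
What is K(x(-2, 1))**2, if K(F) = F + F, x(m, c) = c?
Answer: 4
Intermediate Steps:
K(F) = 2*F
K(x(-2, 1))**2 = (2*1)**2 = 2**2 = 4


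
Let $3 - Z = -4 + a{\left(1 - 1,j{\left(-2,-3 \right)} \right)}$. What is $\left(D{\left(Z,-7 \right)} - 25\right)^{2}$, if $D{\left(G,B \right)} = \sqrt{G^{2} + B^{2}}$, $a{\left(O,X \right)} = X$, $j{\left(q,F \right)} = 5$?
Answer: $\left(25 - \sqrt{53}\right)^{2} \approx 313.99$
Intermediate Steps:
$Z = 2$ ($Z = 3 - \left(-4 + 5\right) = 3 - 1 = 2$)
$D{\left(G,B \right)} = \sqrt{B^{2} + G^{2}}$
$\left(D{\left(Z,-7 \right)} - 25\right)^{2} = \left(\sqrt{\left(-7\right)^{2} + 2^{2}} - 25\right)^{2} = \left(\sqrt{49 + 4} - 25\right)^{2} = \left(\sqrt{53} - 25\right)^{2} = \left(-25 + \sqrt{53}\right)^{2}$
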